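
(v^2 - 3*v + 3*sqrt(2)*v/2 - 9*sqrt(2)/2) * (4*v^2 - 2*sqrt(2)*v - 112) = 4*v^4 - 12*v^3 + 4*sqrt(2)*v^3 - 118*v^2 - 12*sqrt(2)*v^2 - 168*sqrt(2)*v + 354*v + 504*sqrt(2)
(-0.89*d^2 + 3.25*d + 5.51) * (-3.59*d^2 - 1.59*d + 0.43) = 3.1951*d^4 - 10.2524*d^3 - 25.3311*d^2 - 7.3634*d + 2.3693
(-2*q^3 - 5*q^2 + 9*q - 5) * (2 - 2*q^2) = 4*q^5 + 10*q^4 - 22*q^3 + 18*q - 10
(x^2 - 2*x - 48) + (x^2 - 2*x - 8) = 2*x^2 - 4*x - 56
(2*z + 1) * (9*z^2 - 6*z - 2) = 18*z^3 - 3*z^2 - 10*z - 2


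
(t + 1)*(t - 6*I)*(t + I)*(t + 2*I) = t^4 + t^3 - 3*I*t^3 + 16*t^2 - 3*I*t^2 + 16*t + 12*I*t + 12*I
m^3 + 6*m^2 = m^2*(m + 6)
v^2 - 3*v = v*(v - 3)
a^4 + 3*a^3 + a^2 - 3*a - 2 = (a - 1)*(a + 1)^2*(a + 2)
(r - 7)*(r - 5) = r^2 - 12*r + 35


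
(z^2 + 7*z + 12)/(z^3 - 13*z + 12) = (z + 3)/(z^2 - 4*z + 3)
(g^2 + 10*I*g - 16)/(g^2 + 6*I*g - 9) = (g^2 + 10*I*g - 16)/(g^2 + 6*I*g - 9)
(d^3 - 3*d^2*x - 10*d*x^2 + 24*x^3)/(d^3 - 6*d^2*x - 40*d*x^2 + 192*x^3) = (-d^2 - d*x + 6*x^2)/(-d^2 + 2*d*x + 48*x^2)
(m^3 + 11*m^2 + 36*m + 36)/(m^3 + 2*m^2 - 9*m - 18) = (m + 6)/(m - 3)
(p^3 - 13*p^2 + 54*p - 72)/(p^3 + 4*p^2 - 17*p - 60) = (p^2 - 9*p + 18)/(p^2 + 8*p + 15)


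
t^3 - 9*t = t*(t - 3)*(t + 3)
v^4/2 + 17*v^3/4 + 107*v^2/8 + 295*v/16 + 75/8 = (v/2 + 1)*(v + 3/2)*(v + 5/2)^2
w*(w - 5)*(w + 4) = w^3 - w^2 - 20*w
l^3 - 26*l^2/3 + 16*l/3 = l*(l - 8)*(l - 2/3)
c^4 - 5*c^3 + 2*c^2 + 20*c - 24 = (c - 3)*(c - 2)^2*(c + 2)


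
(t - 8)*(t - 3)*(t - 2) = t^3 - 13*t^2 + 46*t - 48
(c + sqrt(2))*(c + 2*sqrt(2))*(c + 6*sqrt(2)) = c^3 + 9*sqrt(2)*c^2 + 40*c + 24*sqrt(2)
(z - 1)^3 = z^3 - 3*z^2 + 3*z - 1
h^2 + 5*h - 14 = (h - 2)*(h + 7)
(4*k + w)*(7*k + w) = 28*k^2 + 11*k*w + w^2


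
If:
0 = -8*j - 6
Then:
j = -3/4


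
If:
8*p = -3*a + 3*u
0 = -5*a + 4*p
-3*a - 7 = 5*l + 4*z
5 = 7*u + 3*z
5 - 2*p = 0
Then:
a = 2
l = 551/45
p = 5/2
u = 26/3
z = -167/9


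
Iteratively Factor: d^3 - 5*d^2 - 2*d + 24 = (d + 2)*(d^2 - 7*d + 12) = (d - 3)*(d + 2)*(d - 4)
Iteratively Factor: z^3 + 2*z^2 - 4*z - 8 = (z + 2)*(z^2 - 4) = (z + 2)^2*(z - 2)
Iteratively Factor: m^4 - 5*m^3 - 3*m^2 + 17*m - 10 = (m + 2)*(m^3 - 7*m^2 + 11*m - 5) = (m - 5)*(m + 2)*(m^2 - 2*m + 1) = (m - 5)*(m - 1)*(m + 2)*(m - 1)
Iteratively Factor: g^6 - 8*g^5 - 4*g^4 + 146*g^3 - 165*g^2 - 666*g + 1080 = (g - 4)*(g^5 - 4*g^4 - 20*g^3 + 66*g^2 + 99*g - 270) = (g - 4)*(g - 2)*(g^4 - 2*g^3 - 24*g^2 + 18*g + 135) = (g - 4)*(g - 3)*(g - 2)*(g^3 + g^2 - 21*g - 45) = (g - 4)*(g - 3)*(g - 2)*(g + 3)*(g^2 - 2*g - 15) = (g - 4)*(g - 3)*(g - 2)*(g + 3)^2*(g - 5)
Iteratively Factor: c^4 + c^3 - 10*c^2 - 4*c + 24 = (c + 3)*(c^3 - 2*c^2 - 4*c + 8) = (c - 2)*(c + 3)*(c^2 - 4) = (c - 2)*(c + 2)*(c + 3)*(c - 2)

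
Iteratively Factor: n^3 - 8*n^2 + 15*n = (n)*(n^2 - 8*n + 15) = n*(n - 5)*(n - 3)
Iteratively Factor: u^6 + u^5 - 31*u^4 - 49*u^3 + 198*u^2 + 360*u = (u - 5)*(u^5 + 6*u^4 - u^3 - 54*u^2 - 72*u) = u*(u - 5)*(u^4 + 6*u^3 - u^2 - 54*u - 72) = u*(u - 5)*(u + 2)*(u^3 + 4*u^2 - 9*u - 36) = u*(u - 5)*(u - 3)*(u + 2)*(u^2 + 7*u + 12) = u*(u - 5)*(u - 3)*(u + 2)*(u + 3)*(u + 4)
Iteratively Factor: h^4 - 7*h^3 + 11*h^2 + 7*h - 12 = (h - 1)*(h^3 - 6*h^2 + 5*h + 12) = (h - 3)*(h - 1)*(h^2 - 3*h - 4) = (h - 3)*(h - 1)*(h + 1)*(h - 4)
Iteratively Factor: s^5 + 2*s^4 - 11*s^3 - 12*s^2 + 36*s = (s + 3)*(s^4 - s^3 - 8*s^2 + 12*s) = (s - 2)*(s + 3)*(s^3 + s^2 - 6*s) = s*(s - 2)*(s + 3)*(s^2 + s - 6) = s*(s - 2)*(s + 3)^2*(s - 2)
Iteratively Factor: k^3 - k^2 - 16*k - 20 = (k - 5)*(k^2 + 4*k + 4) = (k - 5)*(k + 2)*(k + 2)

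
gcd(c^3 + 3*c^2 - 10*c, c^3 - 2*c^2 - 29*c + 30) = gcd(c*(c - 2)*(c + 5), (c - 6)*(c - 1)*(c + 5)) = c + 5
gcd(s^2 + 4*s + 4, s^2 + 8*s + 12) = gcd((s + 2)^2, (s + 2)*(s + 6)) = s + 2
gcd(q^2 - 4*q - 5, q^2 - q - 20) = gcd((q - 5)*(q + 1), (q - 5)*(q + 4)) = q - 5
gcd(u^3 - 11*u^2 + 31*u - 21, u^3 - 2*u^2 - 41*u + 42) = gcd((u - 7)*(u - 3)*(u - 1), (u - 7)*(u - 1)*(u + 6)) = u^2 - 8*u + 7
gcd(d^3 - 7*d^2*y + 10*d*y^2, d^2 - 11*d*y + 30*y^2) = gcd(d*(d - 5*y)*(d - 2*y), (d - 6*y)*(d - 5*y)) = -d + 5*y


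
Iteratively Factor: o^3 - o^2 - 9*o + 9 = (o + 3)*(o^2 - 4*o + 3) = (o - 1)*(o + 3)*(o - 3)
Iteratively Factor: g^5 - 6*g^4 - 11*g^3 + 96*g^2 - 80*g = (g + 4)*(g^4 - 10*g^3 + 29*g^2 - 20*g) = g*(g + 4)*(g^3 - 10*g^2 + 29*g - 20) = g*(g - 1)*(g + 4)*(g^2 - 9*g + 20) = g*(g - 4)*(g - 1)*(g + 4)*(g - 5)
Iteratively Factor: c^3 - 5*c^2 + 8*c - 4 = (c - 2)*(c^2 - 3*c + 2) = (c - 2)^2*(c - 1)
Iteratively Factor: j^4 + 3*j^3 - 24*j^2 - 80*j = (j + 4)*(j^3 - j^2 - 20*j) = j*(j + 4)*(j^2 - j - 20) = j*(j - 5)*(j + 4)*(j + 4)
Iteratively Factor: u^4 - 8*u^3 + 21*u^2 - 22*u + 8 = (u - 1)*(u^3 - 7*u^2 + 14*u - 8) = (u - 4)*(u - 1)*(u^2 - 3*u + 2) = (u - 4)*(u - 1)^2*(u - 2)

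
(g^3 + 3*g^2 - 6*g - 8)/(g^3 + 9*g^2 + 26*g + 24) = (g^2 - g - 2)/(g^2 + 5*g + 6)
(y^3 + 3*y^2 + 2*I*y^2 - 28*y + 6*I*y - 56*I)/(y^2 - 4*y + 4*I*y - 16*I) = (y^2 + y*(7 + 2*I) + 14*I)/(y + 4*I)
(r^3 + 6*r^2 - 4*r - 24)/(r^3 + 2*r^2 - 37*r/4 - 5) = 4*(r^3 + 6*r^2 - 4*r - 24)/(4*r^3 + 8*r^2 - 37*r - 20)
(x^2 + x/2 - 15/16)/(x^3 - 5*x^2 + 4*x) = (x^2 + x/2 - 15/16)/(x*(x^2 - 5*x + 4))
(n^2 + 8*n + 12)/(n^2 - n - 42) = (n + 2)/(n - 7)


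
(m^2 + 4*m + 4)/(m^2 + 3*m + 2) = (m + 2)/(m + 1)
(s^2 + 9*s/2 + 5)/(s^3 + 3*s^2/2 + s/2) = (2*s^2 + 9*s + 10)/(s*(2*s^2 + 3*s + 1))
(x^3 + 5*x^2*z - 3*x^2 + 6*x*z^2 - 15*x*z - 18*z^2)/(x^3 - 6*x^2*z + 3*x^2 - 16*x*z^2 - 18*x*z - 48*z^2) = (x^2 + 3*x*z - 3*x - 9*z)/(x^2 - 8*x*z + 3*x - 24*z)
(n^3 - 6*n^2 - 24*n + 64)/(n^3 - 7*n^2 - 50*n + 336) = (n^2 + 2*n - 8)/(n^2 + n - 42)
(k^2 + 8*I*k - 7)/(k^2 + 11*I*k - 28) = (k + I)/(k + 4*I)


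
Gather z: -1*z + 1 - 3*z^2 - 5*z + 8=-3*z^2 - 6*z + 9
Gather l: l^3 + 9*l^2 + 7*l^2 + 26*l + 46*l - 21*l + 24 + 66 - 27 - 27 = l^3 + 16*l^2 + 51*l + 36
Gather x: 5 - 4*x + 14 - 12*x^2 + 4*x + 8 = 27 - 12*x^2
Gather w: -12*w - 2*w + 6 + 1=7 - 14*w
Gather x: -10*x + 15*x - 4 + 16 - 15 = 5*x - 3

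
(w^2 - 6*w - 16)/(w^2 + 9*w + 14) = (w - 8)/(w + 7)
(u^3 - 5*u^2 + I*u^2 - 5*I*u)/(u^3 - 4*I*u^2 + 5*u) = (u - 5)/(u - 5*I)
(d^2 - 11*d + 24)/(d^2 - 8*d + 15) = (d - 8)/(d - 5)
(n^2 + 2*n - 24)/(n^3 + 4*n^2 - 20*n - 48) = 1/(n + 2)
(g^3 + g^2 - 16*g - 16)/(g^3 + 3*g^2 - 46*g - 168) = (g^2 - 3*g - 4)/(g^2 - g - 42)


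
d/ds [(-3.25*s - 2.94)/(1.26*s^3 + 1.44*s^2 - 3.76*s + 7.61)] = (8.19*s^3 + 15.7932*s^2 + 8.4672*s - 35.7869)/(1.5876*s^6 + 3.6288*s^5 - 7.4016*s^4 + 8.3484*s^3 + 36.0544*s^2 - 57.2272*s + 57.9121)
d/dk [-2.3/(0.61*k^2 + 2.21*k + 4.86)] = (2.806*k + 5.083)/(0.61*k^2 + 2.21*k + 4.86)^2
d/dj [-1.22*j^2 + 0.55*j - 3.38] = 0.55 - 2.44*j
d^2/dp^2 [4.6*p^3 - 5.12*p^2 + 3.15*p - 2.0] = 27.6*p - 10.24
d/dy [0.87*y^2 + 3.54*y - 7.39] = 1.74*y + 3.54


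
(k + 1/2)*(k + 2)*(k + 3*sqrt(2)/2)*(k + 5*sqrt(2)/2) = k^4 + 5*k^3/2 + 4*sqrt(2)*k^3 + 17*k^2/2 + 10*sqrt(2)*k^2 + 4*sqrt(2)*k + 75*k/4 + 15/2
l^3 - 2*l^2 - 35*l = l*(l - 7)*(l + 5)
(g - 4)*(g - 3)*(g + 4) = g^3 - 3*g^2 - 16*g + 48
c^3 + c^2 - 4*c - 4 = (c - 2)*(c + 1)*(c + 2)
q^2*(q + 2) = q^3 + 2*q^2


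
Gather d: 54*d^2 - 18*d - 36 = 54*d^2 - 18*d - 36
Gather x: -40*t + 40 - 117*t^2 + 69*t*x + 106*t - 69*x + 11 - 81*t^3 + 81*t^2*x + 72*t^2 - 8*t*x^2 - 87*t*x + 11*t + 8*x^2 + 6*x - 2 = -81*t^3 - 45*t^2 + 77*t + x^2*(8 - 8*t) + x*(81*t^2 - 18*t - 63) + 49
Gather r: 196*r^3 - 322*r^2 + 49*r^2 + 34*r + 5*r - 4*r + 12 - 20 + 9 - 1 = 196*r^3 - 273*r^2 + 35*r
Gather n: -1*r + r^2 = r^2 - r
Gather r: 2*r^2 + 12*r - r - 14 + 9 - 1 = 2*r^2 + 11*r - 6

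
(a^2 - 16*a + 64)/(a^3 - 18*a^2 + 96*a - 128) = 1/(a - 2)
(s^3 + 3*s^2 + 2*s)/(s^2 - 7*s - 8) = s*(s + 2)/(s - 8)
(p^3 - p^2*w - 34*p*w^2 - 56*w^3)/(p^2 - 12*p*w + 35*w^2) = (p^2 + 6*p*w + 8*w^2)/(p - 5*w)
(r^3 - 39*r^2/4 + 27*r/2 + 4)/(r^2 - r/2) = (4*r^3 - 39*r^2 + 54*r + 16)/(2*r*(2*r - 1))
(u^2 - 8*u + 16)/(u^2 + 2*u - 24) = (u - 4)/(u + 6)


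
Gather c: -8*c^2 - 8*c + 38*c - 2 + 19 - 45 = -8*c^2 + 30*c - 28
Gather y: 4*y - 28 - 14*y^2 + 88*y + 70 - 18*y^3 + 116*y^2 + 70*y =-18*y^3 + 102*y^2 + 162*y + 42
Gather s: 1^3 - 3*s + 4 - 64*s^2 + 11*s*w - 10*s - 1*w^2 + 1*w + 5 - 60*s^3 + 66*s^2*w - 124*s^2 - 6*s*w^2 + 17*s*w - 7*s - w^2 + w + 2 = -60*s^3 + s^2*(66*w - 188) + s*(-6*w^2 + 28*w - 20) - 2*w^2 + 2*w + 12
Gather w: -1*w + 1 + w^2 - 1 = w^2 - w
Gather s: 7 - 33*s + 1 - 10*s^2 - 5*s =-10*s^2 - 38*s + 8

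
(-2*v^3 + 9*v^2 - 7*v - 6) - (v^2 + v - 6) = -2*v^3 + 8*v^2 - 8*v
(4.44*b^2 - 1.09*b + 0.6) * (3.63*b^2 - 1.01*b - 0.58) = 16.1172*b^4 - 8.4411*b^3 + 0.7037*b^2 + 0.0262*b - 0.348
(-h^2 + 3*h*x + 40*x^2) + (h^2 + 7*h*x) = 10*h*x + 40*x^2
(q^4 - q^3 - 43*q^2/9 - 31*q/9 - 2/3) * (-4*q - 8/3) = -4*q^5 + 4*q^4/3 + 196*q^3/9 + 716*q^2/27 + 320*q/27 + 16/9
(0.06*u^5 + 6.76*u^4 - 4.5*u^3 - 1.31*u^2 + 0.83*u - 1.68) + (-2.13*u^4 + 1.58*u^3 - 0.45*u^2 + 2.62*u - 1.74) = 0.06*u^5 + 4.63*u^4 - 2.92*u^3 - 1.76*u^2 + 3.45*u - 3.42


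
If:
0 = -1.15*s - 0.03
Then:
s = -0.03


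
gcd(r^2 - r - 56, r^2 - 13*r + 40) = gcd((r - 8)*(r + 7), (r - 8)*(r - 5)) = r - 8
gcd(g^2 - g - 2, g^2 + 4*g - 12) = g - 2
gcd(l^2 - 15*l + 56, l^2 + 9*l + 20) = 1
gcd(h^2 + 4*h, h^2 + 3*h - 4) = h + 4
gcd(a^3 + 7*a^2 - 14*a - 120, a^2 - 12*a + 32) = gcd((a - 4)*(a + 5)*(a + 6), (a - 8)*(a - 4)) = a - 4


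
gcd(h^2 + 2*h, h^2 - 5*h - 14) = h + 2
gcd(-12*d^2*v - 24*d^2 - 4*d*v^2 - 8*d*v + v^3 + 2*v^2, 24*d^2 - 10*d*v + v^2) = -6*d + v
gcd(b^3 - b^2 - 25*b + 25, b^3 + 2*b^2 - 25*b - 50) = b^2 - 25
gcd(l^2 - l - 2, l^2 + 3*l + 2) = l + 1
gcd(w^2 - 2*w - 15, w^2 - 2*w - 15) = w^2 - 2*w - 15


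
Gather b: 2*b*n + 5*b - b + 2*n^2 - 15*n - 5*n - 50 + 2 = b*(2*n + 4) + 2*n^2 - 20*n - 48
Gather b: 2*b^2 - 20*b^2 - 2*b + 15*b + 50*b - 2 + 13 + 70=-18*b^2 + 63*b + 81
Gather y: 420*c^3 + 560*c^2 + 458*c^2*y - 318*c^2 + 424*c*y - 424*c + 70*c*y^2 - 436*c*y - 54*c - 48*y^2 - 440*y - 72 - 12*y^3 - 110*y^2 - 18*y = 420*c^3 + 242*c^2 - 478*c - 12*y^3 + y^2*(70*c - 158) + y*(458*c^2 - 12*c - 458) - 72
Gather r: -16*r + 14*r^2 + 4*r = 14*r^2 - 12*r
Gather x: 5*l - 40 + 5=5*l - 35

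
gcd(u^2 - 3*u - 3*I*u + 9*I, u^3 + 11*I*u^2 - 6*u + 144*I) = u - 3*I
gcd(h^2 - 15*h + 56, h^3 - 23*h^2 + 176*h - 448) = h^2 - 15*h + 56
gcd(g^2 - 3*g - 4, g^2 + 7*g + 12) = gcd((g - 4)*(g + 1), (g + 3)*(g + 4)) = 1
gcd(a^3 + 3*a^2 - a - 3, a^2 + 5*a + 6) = a + 3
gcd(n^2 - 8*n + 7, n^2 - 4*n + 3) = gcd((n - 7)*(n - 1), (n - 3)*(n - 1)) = n - 1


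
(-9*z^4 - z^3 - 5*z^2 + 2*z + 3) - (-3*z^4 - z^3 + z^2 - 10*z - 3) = -6*z^4 - 6*z^2 + 12*z + 6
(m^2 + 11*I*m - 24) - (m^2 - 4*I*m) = 15*I*m - 24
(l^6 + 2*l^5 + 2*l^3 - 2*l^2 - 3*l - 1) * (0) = 0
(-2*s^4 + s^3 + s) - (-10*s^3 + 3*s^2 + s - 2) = -2*s^4 + 11*s^3 - 3*s^2 + 2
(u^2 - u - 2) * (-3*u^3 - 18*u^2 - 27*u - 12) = -3*u^5 - 15*u^4 - 3*u^3 + 51*u^2 + 66*u + 24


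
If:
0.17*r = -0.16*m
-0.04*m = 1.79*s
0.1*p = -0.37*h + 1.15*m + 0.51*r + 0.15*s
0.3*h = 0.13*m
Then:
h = -19.3916666666667*s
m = -44.75*s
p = -226.575833333333*s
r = 42.1176470588235*s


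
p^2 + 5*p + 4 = (p + 1)*(p + 4)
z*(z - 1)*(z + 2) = z^3 + z^2 - 2*z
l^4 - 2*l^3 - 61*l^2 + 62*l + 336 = (l - 8)*(l - 3)*(l + 2)*(l + 7)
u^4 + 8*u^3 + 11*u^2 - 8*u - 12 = (u - 1)*(u + 1)*(u + 2)*(u + 6)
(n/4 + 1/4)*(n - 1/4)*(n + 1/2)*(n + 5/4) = n^4/4 + 5*n^3/8 + 27*n^2/64 + n/128 - 5/128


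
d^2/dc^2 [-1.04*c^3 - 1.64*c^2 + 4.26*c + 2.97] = -6.24*c - 3.28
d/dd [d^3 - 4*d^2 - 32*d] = 3*d^2 - 8*d - 32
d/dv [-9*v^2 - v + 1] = -18*v - 1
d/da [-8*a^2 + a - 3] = 1 - 16*a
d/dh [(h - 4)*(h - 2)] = 2*h - 6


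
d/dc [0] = 0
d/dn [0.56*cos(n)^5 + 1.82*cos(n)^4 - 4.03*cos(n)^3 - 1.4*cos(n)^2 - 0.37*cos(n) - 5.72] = (-2.8*cos(n)^4 - 7.28*cos(n)^3 + 12.09*cos(n)^2 + 2.8*cos(n) + 0.37)*sin(n)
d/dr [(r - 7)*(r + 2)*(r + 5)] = 3*r^2 - 39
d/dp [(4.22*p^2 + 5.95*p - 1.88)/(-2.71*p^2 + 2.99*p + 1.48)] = (28.7423*p^2 + 2.3016*p + 14.4272)/(7.3441*p^4 - 16.2058*p^3 + 0.918500000000002*p^2 + 8.8504*p + 2.1904)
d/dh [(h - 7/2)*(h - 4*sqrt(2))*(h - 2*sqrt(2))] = 3*h^2 - 12*sqrt(2)*h - 7*h + 16 + 21*sqrt(2)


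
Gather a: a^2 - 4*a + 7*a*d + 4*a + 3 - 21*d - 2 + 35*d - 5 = a^2 + 7*a*d + 14*d - 4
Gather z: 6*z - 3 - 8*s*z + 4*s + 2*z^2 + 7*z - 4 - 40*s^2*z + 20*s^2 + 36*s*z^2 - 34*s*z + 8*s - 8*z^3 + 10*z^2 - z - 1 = 20*s^2 + 12*s - 8*z^3 + z^2*(36*s + 12) + z*(-40*s^2 - 42*s + 12) - 8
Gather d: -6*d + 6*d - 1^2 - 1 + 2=0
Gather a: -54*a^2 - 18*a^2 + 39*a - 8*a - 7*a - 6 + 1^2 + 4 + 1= -72*a^2 + 24*a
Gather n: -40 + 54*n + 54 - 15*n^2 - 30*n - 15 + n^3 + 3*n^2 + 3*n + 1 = n^3 - 12*n^2 + 27*n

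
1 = 1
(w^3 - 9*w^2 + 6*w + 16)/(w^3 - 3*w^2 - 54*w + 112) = (w + 1)/(w + 7)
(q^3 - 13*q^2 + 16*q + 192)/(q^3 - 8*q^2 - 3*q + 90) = (q^2 - 16*q + 64)/(q^2 - 11*q + 30)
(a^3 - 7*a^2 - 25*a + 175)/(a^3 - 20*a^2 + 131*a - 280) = (a + 5)/(a - 8)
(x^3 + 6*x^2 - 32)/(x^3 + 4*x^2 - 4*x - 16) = (x + 4)/(x + 2)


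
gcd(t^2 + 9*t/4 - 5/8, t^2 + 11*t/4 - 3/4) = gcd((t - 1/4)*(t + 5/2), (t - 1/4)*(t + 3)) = t - 1/4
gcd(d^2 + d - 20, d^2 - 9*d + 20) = d - 4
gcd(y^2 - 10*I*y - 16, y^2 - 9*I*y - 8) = y - 8*I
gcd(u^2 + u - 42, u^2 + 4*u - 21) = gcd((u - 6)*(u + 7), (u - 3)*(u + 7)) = u + 7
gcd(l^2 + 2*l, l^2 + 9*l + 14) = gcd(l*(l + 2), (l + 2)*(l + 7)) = l + 2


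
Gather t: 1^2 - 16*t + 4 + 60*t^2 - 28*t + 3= 60*t^2 - 44*t + 8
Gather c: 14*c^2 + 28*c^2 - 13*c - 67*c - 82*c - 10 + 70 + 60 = 42*c^2 - 162*c + 120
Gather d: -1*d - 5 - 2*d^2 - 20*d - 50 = -2*d^2 - 21*d - 55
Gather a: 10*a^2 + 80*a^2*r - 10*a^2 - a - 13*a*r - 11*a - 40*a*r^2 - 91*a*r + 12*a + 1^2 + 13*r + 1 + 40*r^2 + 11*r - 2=80*a^2*r + a*(-40*r^2 - 104*r) + 40*r^2 + 24*r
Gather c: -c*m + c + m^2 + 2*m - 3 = c*(1 - m) + m^2 + 2*m - 3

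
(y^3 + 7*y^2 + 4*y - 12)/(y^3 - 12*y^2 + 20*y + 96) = (y^2 + 5*y - 6)/(y^2 - 14*y + 48)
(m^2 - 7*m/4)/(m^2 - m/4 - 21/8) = 2*m/(2*m + 3)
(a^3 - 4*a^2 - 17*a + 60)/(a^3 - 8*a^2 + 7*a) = (a^3 - 4*a^2 - 17*a + 60)/(a*(a^2 - 8*a + 7))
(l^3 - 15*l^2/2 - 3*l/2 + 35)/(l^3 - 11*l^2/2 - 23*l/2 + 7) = (2*l - 5)/(2*l - 1)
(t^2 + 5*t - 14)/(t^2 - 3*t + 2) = (t + 7)/(t - 1)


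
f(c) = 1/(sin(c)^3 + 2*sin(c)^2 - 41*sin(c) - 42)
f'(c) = (-3*sin(c)^2*cos(c) - 4*sin(c)*cos(c) + 41*cos(c))/(sin(c)^3 + 2*sin(c)^2 - 41*sin(c) - 42)^2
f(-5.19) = -0.01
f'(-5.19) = 0.00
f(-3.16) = -0.02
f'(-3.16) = -0.02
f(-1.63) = -13.59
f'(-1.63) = -458.95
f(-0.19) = -0.03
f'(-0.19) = 0.03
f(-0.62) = -0.06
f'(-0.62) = 0.11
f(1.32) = -0.01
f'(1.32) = 0.00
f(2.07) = -0.01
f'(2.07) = -0.00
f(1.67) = -0.01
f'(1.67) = -0.00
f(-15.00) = -0.07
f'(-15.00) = -0.15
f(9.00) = -0.02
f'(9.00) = -0.01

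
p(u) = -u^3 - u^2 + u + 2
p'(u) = -3*u^2 - 2*u + 1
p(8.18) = -604.08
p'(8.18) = -216.10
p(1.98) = -7.70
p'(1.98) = -14.72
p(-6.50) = 227.88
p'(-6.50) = -112.75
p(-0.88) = 1.03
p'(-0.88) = 0.44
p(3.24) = -39.27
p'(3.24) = -36.97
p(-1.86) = 3.12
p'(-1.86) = -5.66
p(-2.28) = 6.37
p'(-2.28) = -10.04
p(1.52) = -2.30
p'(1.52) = -8.97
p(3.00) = -31.00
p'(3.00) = -32.00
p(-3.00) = 17.00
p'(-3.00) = -20.00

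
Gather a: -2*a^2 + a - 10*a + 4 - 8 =-2*a^2 - 9*a - 4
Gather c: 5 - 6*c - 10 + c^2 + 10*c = c^2 + 4*c - 5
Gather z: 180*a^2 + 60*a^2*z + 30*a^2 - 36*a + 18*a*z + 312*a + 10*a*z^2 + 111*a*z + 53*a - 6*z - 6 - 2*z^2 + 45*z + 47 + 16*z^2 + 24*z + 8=210*a^2 + 329*a + z^2*(10*a + 14) + z*(60*a^2 + 129*a + 63) + 49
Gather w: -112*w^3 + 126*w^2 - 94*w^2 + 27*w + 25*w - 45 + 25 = -112*w^3 + 32*w^2 + 52*w - 20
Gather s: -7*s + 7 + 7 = 14 - 7*s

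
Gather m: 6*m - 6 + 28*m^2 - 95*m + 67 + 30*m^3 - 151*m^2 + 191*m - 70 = 30*m^3 - 123*m^2 + 102*m - 9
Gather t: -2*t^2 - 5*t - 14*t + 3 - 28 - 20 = -2*t^2 - 19*t - 45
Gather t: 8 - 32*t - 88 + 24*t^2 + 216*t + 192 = 24*t^2 + 184*t + 112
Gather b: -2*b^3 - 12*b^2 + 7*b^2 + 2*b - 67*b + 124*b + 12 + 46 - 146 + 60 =-2*b^3 - 5*b^2 + 59*b - 28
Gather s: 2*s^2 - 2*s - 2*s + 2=2*s^2 - 4*s + 2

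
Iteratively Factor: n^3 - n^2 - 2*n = (n)*(n^2 - n - 2) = n*(n - 2)*(n + 1)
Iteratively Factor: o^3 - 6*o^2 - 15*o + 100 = (o - 5)*(o^2 - o - 20) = (o - 5)^2*(o + 4)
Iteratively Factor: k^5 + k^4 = (k)*(k^4 + k^3) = k^2*(k^3 + k^2) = k^2*(k + 1)*(k^2) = k^3*(k + 1)*(k)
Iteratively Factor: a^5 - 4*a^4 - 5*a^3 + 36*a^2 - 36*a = (a - 2)*(a^4 - 2*a^3 - 9*a^2 + 18*a) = a*(a - 2)*(a^3 - 2*a^2 - 9*a + 18) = a*(a - 2)^2*(a^2 - 9) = a*(a - 2)^2*(a + 3)*(a - 3)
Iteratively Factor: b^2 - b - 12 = (b + 3)*(b - 4)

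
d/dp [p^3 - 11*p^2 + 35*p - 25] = 3*p^2 - 22*p + 35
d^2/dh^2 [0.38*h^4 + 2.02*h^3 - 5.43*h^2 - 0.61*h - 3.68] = 4.56*h^2 + 12.12*h - 10.86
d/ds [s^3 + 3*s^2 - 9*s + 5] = 3*s^2 + 6*s - 9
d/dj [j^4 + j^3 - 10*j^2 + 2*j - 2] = 4*j^3 + 3*j^2 - 20*j + 2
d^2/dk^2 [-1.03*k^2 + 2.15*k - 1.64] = -2.06000000000000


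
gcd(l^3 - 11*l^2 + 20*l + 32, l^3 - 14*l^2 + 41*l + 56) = l^2 - 7*l - 8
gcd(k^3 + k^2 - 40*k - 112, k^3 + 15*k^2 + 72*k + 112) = k^2 + 8*k + 16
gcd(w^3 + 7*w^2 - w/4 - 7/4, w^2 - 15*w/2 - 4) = w + 1/2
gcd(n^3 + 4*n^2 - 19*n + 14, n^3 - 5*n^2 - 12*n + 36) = n - 2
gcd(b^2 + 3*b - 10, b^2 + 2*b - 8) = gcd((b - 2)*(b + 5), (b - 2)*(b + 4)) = b - 2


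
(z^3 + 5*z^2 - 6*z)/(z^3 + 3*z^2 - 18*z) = (z - 1)/(z - 3)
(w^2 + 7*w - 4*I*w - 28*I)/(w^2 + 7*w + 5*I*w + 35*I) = (w - 4*I)/(w + 5*I)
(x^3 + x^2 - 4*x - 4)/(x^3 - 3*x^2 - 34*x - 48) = (x^2 - x - 2)/(x^2 - 5*x - 24)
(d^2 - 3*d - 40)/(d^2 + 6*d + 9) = (d^2 - 3*d - 40)/(d^2 + 6*d + 9)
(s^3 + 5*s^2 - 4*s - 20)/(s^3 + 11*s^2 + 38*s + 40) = (s - 2)/(s + 4)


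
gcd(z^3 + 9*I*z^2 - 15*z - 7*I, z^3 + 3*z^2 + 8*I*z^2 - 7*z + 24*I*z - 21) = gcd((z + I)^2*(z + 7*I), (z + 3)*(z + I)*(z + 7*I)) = z^2 + 8*I*z - 7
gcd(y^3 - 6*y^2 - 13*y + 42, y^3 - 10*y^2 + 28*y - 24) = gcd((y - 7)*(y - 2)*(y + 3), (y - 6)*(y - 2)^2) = y - 2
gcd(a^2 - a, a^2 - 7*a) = a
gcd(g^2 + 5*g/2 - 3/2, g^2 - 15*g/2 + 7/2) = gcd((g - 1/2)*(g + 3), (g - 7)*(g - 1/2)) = g - 1/2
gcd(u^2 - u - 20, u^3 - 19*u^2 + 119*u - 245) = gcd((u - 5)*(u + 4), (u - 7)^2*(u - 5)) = u - 5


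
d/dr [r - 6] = 1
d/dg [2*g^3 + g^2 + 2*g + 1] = 6*g^2 + 2*g + 2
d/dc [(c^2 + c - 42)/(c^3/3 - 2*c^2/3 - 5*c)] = 3*(-c^4 - 2*c^3 + 113*c^2 - 168*c - 630)/(c^2*(c^4 - 4*c^3 - 26*c^2 + 60*c + 225))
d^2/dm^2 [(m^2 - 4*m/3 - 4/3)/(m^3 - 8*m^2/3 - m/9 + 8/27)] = 54*(729*m^6 - 2916*m^5 + 2187*m^4 + 11988*m^3 - 16956*m^2 - 2304*m - 748)/(19683*m^9 - 157464*m^8 + 413343*m^7 - 320760*m^6 - 139239*m^5 + 118584*m^4 + 15525*m^3 - 13608*m^2 - 576*m + 512)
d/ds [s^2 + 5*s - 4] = 2*s + 5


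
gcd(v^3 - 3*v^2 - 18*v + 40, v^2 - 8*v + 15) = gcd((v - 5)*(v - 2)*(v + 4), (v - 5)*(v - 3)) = v - 5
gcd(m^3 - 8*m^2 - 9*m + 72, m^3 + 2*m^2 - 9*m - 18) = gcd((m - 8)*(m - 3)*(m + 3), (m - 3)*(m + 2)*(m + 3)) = m^2 - 9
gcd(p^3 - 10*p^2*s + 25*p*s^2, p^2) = p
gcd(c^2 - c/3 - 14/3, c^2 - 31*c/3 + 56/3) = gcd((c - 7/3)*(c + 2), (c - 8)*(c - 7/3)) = c - 7/3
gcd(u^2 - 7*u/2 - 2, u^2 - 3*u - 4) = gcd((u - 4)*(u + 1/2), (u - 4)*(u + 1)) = u - 4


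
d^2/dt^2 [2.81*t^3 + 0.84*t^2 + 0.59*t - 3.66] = 16.86*t + 1.68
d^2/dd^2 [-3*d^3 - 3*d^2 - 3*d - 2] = -18*d - 6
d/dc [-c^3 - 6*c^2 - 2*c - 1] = -3*c^2 - 12*c - 2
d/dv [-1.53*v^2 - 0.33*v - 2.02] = -3.06*v - 0.33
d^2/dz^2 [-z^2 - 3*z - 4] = -2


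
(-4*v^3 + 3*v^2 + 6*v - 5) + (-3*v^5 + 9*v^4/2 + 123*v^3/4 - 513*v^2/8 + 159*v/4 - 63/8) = -3*v^5 + 9*v^4/2 + 107*v^3/4 - 489*v^2/8 + 183*v/4 - 103/8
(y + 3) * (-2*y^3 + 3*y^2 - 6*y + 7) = -2*y^4 - 3*y^3 + 3*y^2 - 11*y + 21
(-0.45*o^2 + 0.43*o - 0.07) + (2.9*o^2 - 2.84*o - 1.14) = 2.45*o^2 - 2.41*o - 1.21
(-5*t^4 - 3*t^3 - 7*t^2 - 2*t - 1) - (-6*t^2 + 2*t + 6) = -5*t^4 - 3*t^3 - t^2 - 4*t - 7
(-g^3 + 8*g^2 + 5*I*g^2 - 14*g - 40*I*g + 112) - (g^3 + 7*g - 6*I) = -2*g^3 + 8*g^2 + 5*I*g^2 - 21*g - 40*I*g + 112 + 6*I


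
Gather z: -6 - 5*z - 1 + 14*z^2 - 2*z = 14*z^2 - 7*z - 7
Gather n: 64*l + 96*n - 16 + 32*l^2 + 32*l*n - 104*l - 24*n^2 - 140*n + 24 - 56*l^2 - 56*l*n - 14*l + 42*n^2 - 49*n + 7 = -24*l^2 - 54*l + 18*n^2 + n*(-24*l - 93) + 15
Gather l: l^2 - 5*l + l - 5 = l^2 - 4*l - 5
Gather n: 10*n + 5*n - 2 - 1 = 15*n - 3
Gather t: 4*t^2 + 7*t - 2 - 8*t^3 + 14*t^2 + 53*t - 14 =-8*t^3 + 18*t^2 + 60*t - 16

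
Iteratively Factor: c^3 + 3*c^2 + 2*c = (c)*(c^2 + 3*c + 2) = c*(c + 1)*(c + 2)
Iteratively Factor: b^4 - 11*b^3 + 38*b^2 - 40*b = (b)*(b^3 - 11*b^2 + 38*b - 40) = b*(b - 4)*(b^2 - 7*b + 10) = b*(b - 4)*(b - 2)*(b - 5)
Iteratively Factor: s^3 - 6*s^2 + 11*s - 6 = (s - 1)*(s^2 - 5*s + 6) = (s - 3)*(s - 1)*(s - 2)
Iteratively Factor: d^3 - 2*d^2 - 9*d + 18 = (d - 2)*(d^2 - 9) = (d - 3)*(d - 2)*(d + 3)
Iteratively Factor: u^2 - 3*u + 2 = (u - 2)*(u - 1)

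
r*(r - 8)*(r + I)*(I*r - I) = I*r^4 - r^3 - 9*I*r^3 + 9*r^2 + 8*I*r^2 - 8*r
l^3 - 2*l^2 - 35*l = l*(l - 7)*(l + 5)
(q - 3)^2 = q^2 - 6*q + 9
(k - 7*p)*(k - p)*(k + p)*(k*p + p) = k^4*p - 7*k^3*p^2 + k^3*p - k^2*p^3 - 7*k^2*p^2 + 7*k*p^4 - k*p^3 + 7*p^4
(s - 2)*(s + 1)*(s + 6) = s^3 + 5*s^2 - 8*s - 12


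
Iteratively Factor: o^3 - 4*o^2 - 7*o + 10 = (o + 2)*(o^2 - 6*o + 5) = (o - 5)*(o + 2)*(o - 1)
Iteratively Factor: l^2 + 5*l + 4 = (l + 4)*(l + 1)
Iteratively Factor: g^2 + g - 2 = (g - 1)*(g + 2)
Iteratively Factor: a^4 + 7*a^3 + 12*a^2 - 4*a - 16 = (a + 2)*(a^3 + 5*a^2 + 2*a - 8) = (a - 1)*(a + 2)*(a^2 + 6*a + 8) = (a - 1)*(a + 2)*(a + 4)*(a + 2)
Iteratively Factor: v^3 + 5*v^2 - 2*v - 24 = (v + 3)*(v^2 + 2*v - 8) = (v + 3)*(v + 4)*(v - 2)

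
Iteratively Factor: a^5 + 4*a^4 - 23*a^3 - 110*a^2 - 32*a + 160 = (a - 1)*(a^4 + 5*a^3 - 18*a^2 - 128*a - 160) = (a - 1)*(a + 2)*(a^3 + 3*a^2 - 24*a - 80) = (a - 5)*(a - 1)*(a + 2)*(a^2 + 8*a + 16) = (a - 5)*(a - 1)*(a + 2)*(a + 4)*(a + 4)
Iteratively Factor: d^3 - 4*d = (d - 2)*(d^2 + 2*d) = d*(d - 2)*(d + 2)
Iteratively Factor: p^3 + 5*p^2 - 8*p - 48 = (p + 4)*(p^2 + p - 12) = (p - 3)*(p + 4)*(p + 4)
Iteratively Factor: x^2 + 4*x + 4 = (x + 2)*(x + 2)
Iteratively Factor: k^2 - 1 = (k + 1)*(k - 1)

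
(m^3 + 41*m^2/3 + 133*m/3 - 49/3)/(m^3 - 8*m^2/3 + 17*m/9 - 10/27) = 9*(m^2 + 14*m + 49)/(9*m^2 - 21*m + 10)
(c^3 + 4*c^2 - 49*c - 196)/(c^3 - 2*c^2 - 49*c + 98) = (c + 4)/(c - 2)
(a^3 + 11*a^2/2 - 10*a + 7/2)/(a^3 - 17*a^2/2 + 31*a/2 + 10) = (2*a^3 + 11*a^2 - 20*a + 7)/(2*a^3 - 17*a^2 + 31*a + 20)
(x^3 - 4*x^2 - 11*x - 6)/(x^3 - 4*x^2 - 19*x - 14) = (x^2 - 5*x - 6)/(x^2 - 5*x - 14)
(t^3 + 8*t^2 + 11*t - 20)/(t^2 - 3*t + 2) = (t^2 + 9*t + 20)/(t - 2)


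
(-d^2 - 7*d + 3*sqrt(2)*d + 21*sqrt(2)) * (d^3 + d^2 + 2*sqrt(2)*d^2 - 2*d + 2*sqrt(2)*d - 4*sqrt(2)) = -d^5 - 8*d^4 + sqrt(2)*d^4 + 7*d^3 + 8*sqrt(2)*d^3 + 5*sqrt(2)*d^2 + 110*d^2 - 14*sqrt(2)*d + 60*d - 168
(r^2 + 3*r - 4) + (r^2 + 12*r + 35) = 2*r^2 + 15*r + 31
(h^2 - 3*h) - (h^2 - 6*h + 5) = 3*h - 5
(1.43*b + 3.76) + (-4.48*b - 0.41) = 3.35 - 3.05*b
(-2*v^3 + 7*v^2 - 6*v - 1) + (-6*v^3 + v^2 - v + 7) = -8*v^3 + 8*v^2 - 7*v + 6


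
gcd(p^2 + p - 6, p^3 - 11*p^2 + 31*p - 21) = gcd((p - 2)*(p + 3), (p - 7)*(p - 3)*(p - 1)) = 1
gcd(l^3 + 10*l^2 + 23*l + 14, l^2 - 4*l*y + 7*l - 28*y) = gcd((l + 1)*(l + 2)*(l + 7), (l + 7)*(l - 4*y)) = l + 7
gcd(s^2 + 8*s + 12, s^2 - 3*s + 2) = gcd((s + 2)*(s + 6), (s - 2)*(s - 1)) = 1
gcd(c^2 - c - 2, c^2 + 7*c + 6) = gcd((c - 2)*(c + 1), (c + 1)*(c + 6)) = c + 1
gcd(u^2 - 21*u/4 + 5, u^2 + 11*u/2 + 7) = 1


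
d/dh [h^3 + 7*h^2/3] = h*(9*h + 14)/3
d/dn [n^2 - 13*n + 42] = 2*n - 13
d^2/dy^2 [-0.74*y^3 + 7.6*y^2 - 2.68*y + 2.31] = 15.2 - 4.44*y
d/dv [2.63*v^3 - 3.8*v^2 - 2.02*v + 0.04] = 7.89*v^2 - 7.6*v - 2.02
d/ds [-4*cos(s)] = 4*sin(s)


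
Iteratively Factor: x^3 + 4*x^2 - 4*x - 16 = (x + 2)*(x^2 + 2*x - 8) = (x - 2)*(x + 2)*(x + 4)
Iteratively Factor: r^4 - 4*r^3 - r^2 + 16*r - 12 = (r + 2)*(r^3 - 6*r^2 + 11*r - 6) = (r - 3)*(r + 2)*(r^2 - 3*r + 2) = (r - 3)*(r - 2)*(r + 2)*(r - 1)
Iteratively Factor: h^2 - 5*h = (h)*(h - 5)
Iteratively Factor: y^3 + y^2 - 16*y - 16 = (y - 4)*(y^2 + 5*y + 4) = (y - 4)*(y + 1)*(y + 4)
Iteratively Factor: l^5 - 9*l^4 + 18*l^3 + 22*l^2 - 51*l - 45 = (l + 1)*(l^4 - 10*l^3 + 28*l^2 - 6*l - 45) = (l - 5)*(l + 1)*(l^3 - 5*l^2 + 3*l + 9) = (l - 5)*(l + 1)^2*(l^2 - 6*l + 9) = (l - 5)*(l - 3)*(l + 1)^2*(l - 3)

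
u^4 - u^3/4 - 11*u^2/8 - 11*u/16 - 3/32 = (u - 3/2)*(u + 1/4)*(u + 1/2)^2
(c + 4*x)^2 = c^2 + 8*c*x + 16*x^2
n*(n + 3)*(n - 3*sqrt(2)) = n^3 - 3*sqrt(2)*n^2 + 3*n^2 - 9*sqrt(2)*n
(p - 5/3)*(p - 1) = p^2 - 8*p/3 + 5/3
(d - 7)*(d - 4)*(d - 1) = d^3 - 12*d^2 + 39*d - 28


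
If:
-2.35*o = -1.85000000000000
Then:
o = 0.79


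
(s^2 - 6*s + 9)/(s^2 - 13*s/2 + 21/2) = 2*(s - 3)/(2*s - 7)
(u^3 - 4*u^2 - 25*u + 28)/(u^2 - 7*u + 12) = (u^3 - 4*u^2 - 25*u + 28)/(u^2 - 7*u + 12)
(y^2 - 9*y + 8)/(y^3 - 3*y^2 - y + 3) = (y - 8)/(y^2 - 2*y - 3)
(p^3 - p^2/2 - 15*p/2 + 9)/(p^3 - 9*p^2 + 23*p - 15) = (2*p^3 - p^2 - 15*p + 18)/(2*(p^3 - 9*p^2 + 23*p - 15))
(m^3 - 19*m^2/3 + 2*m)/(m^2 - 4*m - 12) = m*(3*m - 1)/(3*(m + 2))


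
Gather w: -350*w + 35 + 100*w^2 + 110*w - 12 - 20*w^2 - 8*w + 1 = 80*w^2 - 248*w + 24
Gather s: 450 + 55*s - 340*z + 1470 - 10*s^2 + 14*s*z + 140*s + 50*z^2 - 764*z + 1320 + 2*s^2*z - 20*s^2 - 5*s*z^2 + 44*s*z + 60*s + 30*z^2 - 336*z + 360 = s^2*(2*z - 30) + s*(-5*z^2 + 58*z + 255) + 80*z^2 - 1440*z + 3600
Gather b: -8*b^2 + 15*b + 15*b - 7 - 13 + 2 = -8*b^2 + 30*b - 18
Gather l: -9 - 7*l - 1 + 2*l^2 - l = 2*l^2 - 8*l - 10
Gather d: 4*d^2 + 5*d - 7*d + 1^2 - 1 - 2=4*d^2 - 2*d - 2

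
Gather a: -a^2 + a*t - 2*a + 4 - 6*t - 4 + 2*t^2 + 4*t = -a^2 + a*(t - 2) + 2*t^2 - 2*t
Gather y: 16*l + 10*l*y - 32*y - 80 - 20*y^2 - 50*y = 16*l - 20*y^2 + y*(10*l - 82) - 80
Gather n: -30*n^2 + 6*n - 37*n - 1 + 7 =-30*n^2 - 31*n + 6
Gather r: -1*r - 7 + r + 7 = 0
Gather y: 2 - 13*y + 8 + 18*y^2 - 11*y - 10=18*y^2 - 24*y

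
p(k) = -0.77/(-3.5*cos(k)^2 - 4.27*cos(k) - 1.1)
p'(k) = -0.77*(-7.0*sin(k)*cos(k) - 4.27*sin(k))/(-3.5*cos(k)^2 - 4.27*cos(k) - 1.1)^2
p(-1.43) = 0.44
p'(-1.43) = -1.28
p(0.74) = 0.12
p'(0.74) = 0.13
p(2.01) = -9.29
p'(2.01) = 131.34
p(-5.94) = 0.09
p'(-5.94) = 0.04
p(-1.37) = 0.37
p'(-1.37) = -0.98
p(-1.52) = 0.58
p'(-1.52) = -2.02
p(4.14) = -4.14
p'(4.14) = -8.95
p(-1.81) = 2.70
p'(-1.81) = -24.09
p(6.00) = 0.09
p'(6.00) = -0.03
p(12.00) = 0.11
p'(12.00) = -0.08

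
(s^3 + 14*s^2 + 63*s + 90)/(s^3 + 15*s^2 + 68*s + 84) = (s^2 + 8*s + 15)/(s^2 + 9*s + 14)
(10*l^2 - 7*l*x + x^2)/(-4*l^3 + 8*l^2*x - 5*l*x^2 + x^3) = (-5*l + x)/(2*l^2 - 3*l*x + x^2)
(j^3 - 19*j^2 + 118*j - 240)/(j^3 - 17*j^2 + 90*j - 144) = (j - 5)/(j - 3)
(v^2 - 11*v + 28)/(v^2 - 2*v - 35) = (v - 4)/(v + 5)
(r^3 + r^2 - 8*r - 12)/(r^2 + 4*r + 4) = r - 3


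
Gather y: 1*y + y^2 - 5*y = y^2 - 4*y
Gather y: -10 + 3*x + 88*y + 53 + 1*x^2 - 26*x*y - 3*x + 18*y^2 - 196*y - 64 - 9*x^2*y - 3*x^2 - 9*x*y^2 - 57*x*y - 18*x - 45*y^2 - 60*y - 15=-2*x^2 - 18*x + y^2*(-9*x - 27) + y*(-9*x^2 - 83*x - 168) - 36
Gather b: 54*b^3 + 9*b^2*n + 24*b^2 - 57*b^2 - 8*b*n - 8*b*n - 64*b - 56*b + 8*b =54*b^3 + b^2*(9*n - 33) + b*(-16*n - 112)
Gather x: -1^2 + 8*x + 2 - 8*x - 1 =0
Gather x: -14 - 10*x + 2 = -10*x - 12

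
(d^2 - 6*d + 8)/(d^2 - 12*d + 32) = (d - 2)/(d - 8)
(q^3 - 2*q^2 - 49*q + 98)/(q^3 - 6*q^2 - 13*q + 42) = (q + 7)/(q + 3)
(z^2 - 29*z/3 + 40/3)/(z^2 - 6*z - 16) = (z - 5/3)/(z + 2)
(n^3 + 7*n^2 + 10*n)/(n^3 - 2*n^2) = (n^2 + 7*n + 10)/(n*(n - 2))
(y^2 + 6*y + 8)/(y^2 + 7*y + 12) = (y + 2)/(y + 3)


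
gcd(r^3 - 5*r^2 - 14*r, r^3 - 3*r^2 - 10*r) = r^2 + 2*r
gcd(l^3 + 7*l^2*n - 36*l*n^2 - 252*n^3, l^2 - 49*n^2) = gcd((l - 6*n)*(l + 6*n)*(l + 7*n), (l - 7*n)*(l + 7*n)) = l + 7*n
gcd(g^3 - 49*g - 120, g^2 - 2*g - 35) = g + 5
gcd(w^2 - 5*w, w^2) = w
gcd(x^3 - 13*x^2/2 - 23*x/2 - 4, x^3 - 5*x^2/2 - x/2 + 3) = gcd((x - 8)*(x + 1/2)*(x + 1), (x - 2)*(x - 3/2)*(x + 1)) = x + 1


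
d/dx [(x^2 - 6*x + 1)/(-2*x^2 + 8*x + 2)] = (-x^2 + 2*x - 5)/(x^4 - 8*x^3 + 14*x^2 + 8*x + 1)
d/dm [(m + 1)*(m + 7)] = 2*m + 8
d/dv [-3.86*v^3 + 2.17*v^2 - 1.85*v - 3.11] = -11.58*v^2 + 4.34*v - 1.85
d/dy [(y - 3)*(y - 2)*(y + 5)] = 3*y^2 - 19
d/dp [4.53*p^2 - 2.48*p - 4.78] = 9.06*p - 2.48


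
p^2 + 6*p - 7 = (p - 1)*(p + 7)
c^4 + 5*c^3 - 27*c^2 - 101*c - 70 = (c - 5)*(c + 1)*(c + 2)*(c + 7)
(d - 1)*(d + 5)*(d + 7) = d^3 + 11*d^2 + 23*d - 35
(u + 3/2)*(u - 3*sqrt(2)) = u^2 - 3*sqrt(2)*u + 3*u/2 - 9*sqrt(2)/2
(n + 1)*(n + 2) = n^2 + 3*n + 2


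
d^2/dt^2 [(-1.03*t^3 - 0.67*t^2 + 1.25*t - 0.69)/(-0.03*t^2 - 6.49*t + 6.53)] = (8.67361737988404e-19*t^5 + 86.907812*t^3 - 261.115302*t^2 + 262.85757*t + 9.58563599999999)/(2.7e-5*t^6 + 0.017523*t^5 + 3.773178*t^4 + 265.731103*t^3 - 821.295078*t^2 + 830.218323*t - 278.445077)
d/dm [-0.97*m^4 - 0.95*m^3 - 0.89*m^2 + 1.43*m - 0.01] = -3.88*m^3 - 2.85*m^2 - 1.78*m + 1.43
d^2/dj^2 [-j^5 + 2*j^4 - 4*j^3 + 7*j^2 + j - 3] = -20*j^3 + 24*j^2 - 24*j + 14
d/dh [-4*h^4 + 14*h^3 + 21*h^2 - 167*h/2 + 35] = -16*h^3 + 42*h^2 + 42*h - 167/2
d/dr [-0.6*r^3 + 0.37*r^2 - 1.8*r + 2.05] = -1.8*r^2 + 0.74*r - 1.8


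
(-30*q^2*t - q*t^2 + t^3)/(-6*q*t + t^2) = 5*q + t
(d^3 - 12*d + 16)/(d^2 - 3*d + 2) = (d^2 + 2*d - 8)/(d - 1)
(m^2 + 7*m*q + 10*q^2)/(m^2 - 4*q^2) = (-m - 5*q)/(-m + 2*q)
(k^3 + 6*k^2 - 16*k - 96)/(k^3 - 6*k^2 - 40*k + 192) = (k + 4)/(k - 8)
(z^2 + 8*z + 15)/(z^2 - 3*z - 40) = (z + 3)/(z - 8)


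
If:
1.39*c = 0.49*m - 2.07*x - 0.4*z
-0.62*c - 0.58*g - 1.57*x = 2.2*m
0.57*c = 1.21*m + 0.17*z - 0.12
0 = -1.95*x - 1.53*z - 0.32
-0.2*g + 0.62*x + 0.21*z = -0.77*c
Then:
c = -0.29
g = -0.77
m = 0.05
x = 0.33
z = -0.63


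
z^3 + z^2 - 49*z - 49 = (z - 7)*(z + 1)*(z + 7)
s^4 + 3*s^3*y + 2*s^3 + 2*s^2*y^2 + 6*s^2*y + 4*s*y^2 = s*(s + 2)*(s + y)*(s + 2*y)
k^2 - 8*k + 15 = (k - 5)*(k - 3)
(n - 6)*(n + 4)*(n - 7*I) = n^3 - 2*n^2 - 7*I*n^2 - 24*n + 14*I*n + 168*I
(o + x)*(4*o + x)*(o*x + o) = 4*o^3*x + 4*o^3 + 5*o^2*x^2 + 5*o^2*x + o*x^3 + o*x^2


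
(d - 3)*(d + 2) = d^2 - d - 6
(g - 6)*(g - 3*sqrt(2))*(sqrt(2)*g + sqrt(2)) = sqrt(2)*g^3 - 5*sqrt(2)*g^2 - 6*g^2 - 6*sqrt(2)*g + 30*g + 36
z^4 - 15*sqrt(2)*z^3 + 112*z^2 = z^2*(z - 8*sqrt(2))*(z - 7*sqrt(2))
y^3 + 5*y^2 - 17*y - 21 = (y - 3)*(y + 1)*(y + 7)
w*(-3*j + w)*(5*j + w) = -15*j^2*w + 2*j*w^2 + w^3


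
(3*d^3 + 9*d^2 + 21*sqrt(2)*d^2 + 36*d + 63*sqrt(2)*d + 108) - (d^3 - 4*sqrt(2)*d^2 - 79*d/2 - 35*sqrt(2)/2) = 2*d^3 + 9*d^2 + 25*sqrt(2)*d^2 + 151*d/2 + 63*sqrt(2)*d + 35*sqrt(2)/2 + 108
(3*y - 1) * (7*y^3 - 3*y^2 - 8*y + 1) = 21*y^4 - 16*y^3 - 21*y^2 + 11*y - 1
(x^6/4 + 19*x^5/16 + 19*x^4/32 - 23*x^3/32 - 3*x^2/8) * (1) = x^6/4 + 19*x^5/16 + 19*x^4/32 - 23*x^3/32 - 3*x^2/8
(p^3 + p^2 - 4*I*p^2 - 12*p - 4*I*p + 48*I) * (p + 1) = p^4 + 2*p^3 - 4*I*p^3 - 11*p^2 - 8*I*p^2 - 12*p + 44*I*p + 48*I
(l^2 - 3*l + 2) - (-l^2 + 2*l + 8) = 2*l^2 - 5*l - 6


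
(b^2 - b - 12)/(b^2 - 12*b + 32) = (b + 3)/(b - 8)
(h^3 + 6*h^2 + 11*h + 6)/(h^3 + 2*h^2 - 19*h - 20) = (h^2 + 5*h + 6)/(h^2 + h - 20)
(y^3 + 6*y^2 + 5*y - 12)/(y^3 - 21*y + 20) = (y^2 + 7*y + 12)/(y^2 + y - 20)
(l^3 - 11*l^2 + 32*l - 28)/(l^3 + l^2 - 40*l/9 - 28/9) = 9*(l^2 - 9*l + 14)/(9*l^2 + 27*l + 14)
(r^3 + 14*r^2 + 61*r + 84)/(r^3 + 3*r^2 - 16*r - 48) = (r + 7)/(r - 4)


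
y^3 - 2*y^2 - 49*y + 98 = (y - 7)*(y - 2)*(y + 7)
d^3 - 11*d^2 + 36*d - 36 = (d - 6)*(d - 3)*(d - 2)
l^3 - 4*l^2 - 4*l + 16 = (l - 4)*(l - 2)*(l + 2)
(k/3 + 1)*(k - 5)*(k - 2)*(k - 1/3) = k^4/3 - 13*k^3/9 - 29*k^2/9 + 101*k/9 - 10/3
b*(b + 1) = b^2 + b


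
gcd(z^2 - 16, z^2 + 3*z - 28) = z - 4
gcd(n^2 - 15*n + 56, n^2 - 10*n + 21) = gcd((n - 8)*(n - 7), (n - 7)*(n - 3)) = n - 7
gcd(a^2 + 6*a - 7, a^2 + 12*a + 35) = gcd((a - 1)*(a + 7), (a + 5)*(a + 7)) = a + 7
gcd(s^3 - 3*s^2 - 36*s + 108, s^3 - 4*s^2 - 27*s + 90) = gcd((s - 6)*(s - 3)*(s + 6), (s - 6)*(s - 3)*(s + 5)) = s^2 - 9*s + 18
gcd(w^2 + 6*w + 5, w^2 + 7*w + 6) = w + 1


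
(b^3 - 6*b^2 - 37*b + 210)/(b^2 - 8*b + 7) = (b^2 + b - 30)/(b - 1)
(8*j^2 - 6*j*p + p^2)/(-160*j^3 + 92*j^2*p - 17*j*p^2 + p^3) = (-2*j + p)/(40*j^2 - 13*j*p + p^2)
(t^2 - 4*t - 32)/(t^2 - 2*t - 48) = (t + 4)/(t + 6)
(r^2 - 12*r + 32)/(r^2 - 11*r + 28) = (r - 8)/(r - 7)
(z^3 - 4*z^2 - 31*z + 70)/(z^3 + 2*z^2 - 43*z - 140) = (z - 2)/(z + 4)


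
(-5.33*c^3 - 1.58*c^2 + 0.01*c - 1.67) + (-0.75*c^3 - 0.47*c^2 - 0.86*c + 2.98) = -6.08*c^3 - 2.05*c^2 - 0.85*c + 1.31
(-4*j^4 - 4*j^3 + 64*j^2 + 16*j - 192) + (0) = -4*j^4 - 4*j^3 + 64*j^2 + 16*j - 192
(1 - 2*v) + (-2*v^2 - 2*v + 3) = -2*v^2 - 4*v + 4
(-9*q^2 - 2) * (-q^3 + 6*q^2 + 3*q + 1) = 9*q^5 - 54*q^4 - 25*q^3 - 21*q^2 - 6*q - 2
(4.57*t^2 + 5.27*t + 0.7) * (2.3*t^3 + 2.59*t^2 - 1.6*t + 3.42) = 10.511*t^5 + 23.9573*t^4 + 7.9473*t^3 + 9.0104*t^2 + 16.9034*t + 2.394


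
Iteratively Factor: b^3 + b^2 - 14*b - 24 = (b + 3)*(b^2 - 2*b - 8) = (b + 2)*(b + 3)*(b - 4)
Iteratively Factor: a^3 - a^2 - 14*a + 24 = (a - 2)*(a^2 + a - 12) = (a - 2)*(a + 4)*(a - 3)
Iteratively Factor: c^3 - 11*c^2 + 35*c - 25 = (c - 5)*(c^2 - 6*c + 5) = (c - 5)^2*(c - 1)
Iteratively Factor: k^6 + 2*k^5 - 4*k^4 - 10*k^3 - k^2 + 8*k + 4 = (k + 1)*(k^5 + k^4 - 5*k^3 - 5*k^2 + 4*k + 4) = (k + 1)^2*(k^4 - 5*k^2 + 4) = (k + 1)^3*(k^3 - k^2 - 4*k + 4) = (k - 1)*(k + 1)^3*(k^2 - 4) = (k - 1)*(k + 1)^3*(k + 2)*(k - 2)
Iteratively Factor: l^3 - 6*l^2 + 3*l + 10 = (l - 2)*(l^2 - 4*l - 5) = (l - 5)*(l - 2)*(l + 1)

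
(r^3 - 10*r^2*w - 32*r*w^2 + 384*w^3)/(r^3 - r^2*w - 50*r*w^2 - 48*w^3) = (r - 8*w)/(r + w)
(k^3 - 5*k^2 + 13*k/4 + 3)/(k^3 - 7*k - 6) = (-k^3 + 5*k^2 - 13*k/4 - 3)/(-k^3 + 7*k + 6)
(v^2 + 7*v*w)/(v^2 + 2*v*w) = (v + 7*w)/(v + 2*w)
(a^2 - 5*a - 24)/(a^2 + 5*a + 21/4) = 4*(a^2 - 5*a - 24)/(4*a^2 + 20*a + 21)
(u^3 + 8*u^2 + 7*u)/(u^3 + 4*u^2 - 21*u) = (u + 1)/(u - 3)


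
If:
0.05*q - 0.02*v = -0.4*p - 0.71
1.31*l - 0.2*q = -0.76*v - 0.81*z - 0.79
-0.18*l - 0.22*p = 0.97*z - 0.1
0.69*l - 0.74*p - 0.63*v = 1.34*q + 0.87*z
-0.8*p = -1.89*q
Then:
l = -1.57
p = -1.65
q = -0.70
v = 0.66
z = 0.77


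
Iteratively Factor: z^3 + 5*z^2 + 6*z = (z + 3)*(z^2 + 2*z) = (z + 2)*(z + 3)*(z)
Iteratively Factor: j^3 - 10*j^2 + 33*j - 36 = (j - 3)*(j^2 - 7*j + 12) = (j - 4)*(j - 3)*(j - 3)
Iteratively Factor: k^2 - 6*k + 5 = (k - 5)*(k - 1)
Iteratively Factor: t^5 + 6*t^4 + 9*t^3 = (t + 3)*(t^4 + 3*t^3) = t*(t + 3)*(t^3 + 3*t^2) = t*(t + 3)^2*(t^2) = t^2*(t + 3)^2*(t)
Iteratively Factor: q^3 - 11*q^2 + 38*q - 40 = (q - 2)*(q^2 - 9*q + 20) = (q - 5)*(q - 2)*(q - 4)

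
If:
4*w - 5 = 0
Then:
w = 5/4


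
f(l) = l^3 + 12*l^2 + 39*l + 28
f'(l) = 3*l^2 + 24*l + 39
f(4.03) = 445.51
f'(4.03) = 184.44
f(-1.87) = -9.51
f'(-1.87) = 4.61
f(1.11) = 87.44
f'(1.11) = 69.34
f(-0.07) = 25.33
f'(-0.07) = 37.33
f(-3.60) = -3.54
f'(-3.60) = -8.52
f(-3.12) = -7.24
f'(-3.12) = -6.68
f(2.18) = 180.41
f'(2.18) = 105.58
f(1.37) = 106.52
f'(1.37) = 77.51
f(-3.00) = -8.00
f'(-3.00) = -6.00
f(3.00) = 280.00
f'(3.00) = 138.00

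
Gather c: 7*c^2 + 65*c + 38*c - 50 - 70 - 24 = 7*c^2 + 103*c - 144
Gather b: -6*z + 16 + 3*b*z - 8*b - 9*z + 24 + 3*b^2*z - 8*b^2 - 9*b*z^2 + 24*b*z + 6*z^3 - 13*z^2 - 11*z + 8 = b^2*(3*z - 8) + b*(-9*z^2 + 27*z - 8) + 6*z^3 - 13*z^2 - 26*z + 48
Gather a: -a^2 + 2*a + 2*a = -a^2 + 4*a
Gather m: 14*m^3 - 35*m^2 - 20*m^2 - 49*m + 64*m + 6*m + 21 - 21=14*m^3 - 55*m^2 + 21*m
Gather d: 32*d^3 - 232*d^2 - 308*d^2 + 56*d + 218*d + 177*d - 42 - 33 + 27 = 32*d^3 - 540*d^2 + 451*d - 48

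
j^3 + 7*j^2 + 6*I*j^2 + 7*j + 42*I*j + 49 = (j + 7)*(j - I)*(j + 7*I)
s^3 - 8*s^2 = s^2*(s - 8)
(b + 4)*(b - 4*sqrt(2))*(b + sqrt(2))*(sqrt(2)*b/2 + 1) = sqrt(2)*b^4/2 - 2*b^3 + 2*sqrt(2)*b^3 - 7*sqrt(2)*b^2 - 8*b^2 - 28*sqrt(2)*b - 8*b - 32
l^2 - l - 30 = (l - 6)*(l + 5)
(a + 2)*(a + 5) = a^2 + 7*a + 10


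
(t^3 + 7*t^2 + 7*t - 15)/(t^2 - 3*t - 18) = (t^2 + 4*t - 5)/(t - 6)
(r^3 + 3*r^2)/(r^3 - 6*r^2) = (r + 3)/(r - 6)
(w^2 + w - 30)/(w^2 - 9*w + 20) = (w + 6)/(w - 4)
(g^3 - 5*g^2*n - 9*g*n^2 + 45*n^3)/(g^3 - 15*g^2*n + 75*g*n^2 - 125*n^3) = (g^2 - 9*n^2)/(g^2 - 10*g*n + 25*n^2)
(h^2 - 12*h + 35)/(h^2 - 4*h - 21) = (h - 5)/(h + 3)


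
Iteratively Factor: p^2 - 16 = (p - 4)*(p + 4)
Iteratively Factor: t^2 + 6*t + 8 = (t + 2)*(t + 4)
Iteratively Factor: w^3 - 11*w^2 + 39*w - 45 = (w - 3)*(w^2 - 8*w + 15) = (w - 5)*(w - 3)*(w - 3)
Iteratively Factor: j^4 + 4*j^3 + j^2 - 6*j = (j - 1)*(j^3 + 5*j^2 + 6*j) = (j - 1)*(j + 2)*(j^2 + 3*j) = (j - 1)*(j + 2)*(j + 3)*(j)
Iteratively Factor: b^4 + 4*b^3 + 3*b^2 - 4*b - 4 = (b + 2)*(b^3 + 2*b^2 - b - 2) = (b - 1)*(b + 2)*(b^2 + 3*b + 2) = (b - 1)*(b + 2)^2*(b + 1)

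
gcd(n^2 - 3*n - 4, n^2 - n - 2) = n + 1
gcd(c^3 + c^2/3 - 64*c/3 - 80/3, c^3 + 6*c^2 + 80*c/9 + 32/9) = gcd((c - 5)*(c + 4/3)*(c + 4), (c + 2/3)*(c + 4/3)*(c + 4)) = c^2 + 16*c/3 + 16/3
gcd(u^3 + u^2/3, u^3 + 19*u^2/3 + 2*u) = u^2 + u/3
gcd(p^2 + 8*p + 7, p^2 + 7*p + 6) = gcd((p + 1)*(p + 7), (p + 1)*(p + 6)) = p + 1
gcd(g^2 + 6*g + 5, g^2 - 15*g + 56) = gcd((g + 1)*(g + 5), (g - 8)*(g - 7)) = 1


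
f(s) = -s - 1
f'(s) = -1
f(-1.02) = 0.02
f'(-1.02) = -1.00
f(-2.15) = 1.15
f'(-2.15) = -1.00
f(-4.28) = 3.28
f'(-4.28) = -1.00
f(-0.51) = -0.49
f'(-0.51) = -1.00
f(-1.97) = 0.97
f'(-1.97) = -1.00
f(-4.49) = 3.49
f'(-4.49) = -1.00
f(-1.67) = 0.67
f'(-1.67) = -1.00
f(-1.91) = 0.91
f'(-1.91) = -1.00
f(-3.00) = 2.00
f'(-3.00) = -1.00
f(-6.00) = 5.00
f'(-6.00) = -1.00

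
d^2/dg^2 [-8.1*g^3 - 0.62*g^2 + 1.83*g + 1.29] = -48.6*g - 1.24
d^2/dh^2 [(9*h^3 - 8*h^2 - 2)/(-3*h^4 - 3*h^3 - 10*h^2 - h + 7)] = 2*(-81*h^9 + 216*h^8 + 1026*h^7 + 471*h^6 - 2061*h^5 + 1458*h^4 + 949*h^3 + 2739*h^2 - 1137*h + 534)/(27*h^12 + 81*h^11 + 351*h^10 + 594*h^9 + 1035*h^8 + 729*h^7 - 260*h^6 - 1077*h^5 - 1755*h^4 + 22*h^3 + 1449*h^2 + 147*h - 343)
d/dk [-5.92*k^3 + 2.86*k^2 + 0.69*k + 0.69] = -17.76*k^2 + 5.72*k + 0.69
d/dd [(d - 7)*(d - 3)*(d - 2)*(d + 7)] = 4*d^3 - 15*d^2 - 86*d + 245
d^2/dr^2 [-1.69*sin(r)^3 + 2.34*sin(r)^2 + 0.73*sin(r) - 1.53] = 0.5375*sin(r) - 3.8025*sin(3*r) + 4.68*cos(2*r)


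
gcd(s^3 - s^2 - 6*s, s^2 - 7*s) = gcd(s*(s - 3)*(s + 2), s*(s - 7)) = s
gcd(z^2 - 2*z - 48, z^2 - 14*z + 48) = z - 8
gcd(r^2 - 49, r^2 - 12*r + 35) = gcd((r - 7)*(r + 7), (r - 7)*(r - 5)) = r - 7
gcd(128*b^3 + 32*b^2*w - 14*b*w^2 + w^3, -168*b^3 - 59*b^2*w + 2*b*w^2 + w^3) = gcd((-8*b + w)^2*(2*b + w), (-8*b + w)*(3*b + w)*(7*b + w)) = -8*b + w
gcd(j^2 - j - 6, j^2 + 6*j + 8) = j + 2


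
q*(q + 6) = q^2 + 6*q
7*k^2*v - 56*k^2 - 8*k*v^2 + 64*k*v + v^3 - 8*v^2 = (-7*k + v)*(-k + v)*(v - 8)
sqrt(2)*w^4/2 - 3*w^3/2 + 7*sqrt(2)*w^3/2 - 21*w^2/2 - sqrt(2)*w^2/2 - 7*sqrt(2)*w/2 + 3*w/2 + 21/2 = (w - 1)*(w + 7)*(w - 3*sqrt(2)/2)*(sqrt(2)*w/2 + sqrt(2)/2)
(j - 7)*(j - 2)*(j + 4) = j^3 - 5*j^2 - 22*j + 56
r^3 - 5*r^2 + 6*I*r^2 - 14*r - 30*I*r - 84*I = (r - 7)*(r + 2)*(r + 6*I)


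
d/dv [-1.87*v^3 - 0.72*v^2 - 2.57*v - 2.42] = -5.61*v^2 - 1.44*v - 2.57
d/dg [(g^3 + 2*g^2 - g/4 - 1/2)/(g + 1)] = (8*g^3 + 20*g^2 + 16*g + 1)/(4*(g^2 + 2*g + 1))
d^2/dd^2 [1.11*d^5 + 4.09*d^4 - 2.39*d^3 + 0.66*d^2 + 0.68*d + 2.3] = 22.2*d^3 + 49.08*d^2 - 14.34*d + 1.32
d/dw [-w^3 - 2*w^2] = w*(-3*w - 4)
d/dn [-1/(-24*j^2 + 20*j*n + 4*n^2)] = (5*j + 2*n)/(4*(-6*j^2 + 5*j*n + n^2)^2)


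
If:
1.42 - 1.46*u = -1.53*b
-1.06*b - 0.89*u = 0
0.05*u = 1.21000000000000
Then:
No Solution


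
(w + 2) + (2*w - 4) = 3*w - 2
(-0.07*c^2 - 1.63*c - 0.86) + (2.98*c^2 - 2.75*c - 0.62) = 2.91*c^2 - 4.38*c - 1.48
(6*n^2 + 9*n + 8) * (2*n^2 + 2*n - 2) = 12*n^4 + 30*n^3 + 22*n^2 - 2*n - 16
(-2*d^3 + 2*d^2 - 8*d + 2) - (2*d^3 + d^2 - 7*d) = -4*d^3 + d^2 - d + 2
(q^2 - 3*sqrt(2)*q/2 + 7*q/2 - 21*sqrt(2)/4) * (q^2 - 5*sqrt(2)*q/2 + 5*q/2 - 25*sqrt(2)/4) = q^4 - 4*sqrt(2)*q^3 + 6*q^3 - 24*sqrt(2)*q^2 + 65*q^2/4 - 35*sqrt(2)*q + 45*q + 525/8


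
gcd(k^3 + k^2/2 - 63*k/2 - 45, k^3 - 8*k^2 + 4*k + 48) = k - 6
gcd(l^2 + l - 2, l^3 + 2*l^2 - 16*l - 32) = l + 2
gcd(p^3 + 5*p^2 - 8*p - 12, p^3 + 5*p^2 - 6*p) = p + 6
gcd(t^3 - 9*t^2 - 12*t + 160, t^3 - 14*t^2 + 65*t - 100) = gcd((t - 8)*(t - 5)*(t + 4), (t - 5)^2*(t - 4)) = t - 5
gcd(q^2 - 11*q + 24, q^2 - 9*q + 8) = q - 8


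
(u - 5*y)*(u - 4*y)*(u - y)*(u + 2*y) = u^4 - 8*u^3*y + 9*u^2*y^2 + 38*u*y^3 - 40*y^4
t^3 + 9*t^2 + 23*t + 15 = (t + 1)*(t + 3)*(t + 5)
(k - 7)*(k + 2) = k^2 - 5*k - 14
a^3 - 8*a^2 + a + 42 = (a - 7)*(a - 3)*(a + 2)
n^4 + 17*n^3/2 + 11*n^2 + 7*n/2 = n*(n + 1/2)*(n + 1)*(n + 7)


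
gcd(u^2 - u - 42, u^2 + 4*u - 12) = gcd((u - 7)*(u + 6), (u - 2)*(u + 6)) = u + 6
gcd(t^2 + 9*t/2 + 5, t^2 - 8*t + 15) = 1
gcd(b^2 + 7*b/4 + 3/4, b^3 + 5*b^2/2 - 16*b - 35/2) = b + 1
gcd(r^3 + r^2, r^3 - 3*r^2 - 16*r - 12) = r + 1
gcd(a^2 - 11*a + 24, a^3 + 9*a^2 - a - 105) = a - 3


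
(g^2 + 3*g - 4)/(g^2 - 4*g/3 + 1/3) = 3*(g + 4)/(3*g - 1)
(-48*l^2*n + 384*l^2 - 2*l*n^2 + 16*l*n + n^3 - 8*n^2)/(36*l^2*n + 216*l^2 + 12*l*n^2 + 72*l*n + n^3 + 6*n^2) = (-8*l*n + 64*l + n^2 - 8*n)/(6*l*n + 36*l + n^2 + 6*n)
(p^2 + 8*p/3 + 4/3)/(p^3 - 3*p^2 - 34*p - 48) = (p + 2/3)/(p^2 - 5*p - 24)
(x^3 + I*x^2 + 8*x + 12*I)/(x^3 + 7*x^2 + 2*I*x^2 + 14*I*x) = (x^2 - I*x + 6)/(x*(x + 7))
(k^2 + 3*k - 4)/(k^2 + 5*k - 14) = (k^2 + 3*k - 4)/(k^2 + 5*k - 14)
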